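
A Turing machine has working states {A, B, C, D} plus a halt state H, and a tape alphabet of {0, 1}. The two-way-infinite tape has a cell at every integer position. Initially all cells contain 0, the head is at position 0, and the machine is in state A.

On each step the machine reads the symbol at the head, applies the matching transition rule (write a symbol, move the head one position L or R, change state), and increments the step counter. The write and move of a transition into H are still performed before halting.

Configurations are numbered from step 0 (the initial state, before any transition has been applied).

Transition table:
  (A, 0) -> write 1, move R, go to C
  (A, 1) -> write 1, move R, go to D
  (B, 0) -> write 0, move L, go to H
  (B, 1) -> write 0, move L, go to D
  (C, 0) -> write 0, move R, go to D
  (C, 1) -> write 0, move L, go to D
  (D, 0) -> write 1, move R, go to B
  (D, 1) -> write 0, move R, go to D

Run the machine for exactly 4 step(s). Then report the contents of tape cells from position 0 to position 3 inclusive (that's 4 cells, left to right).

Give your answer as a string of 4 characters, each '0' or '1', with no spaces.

Step 1: in state A at pos 0, read 0 -> (A,0)->write 1,move R,goto C. Now: state=C, head=1, tape[-1..2]=0100 (head:   ^)
Step 2: in state C at pos 1, read 0 -> (C,0)->write 0,move R,goto D. Now: state=D, head=2, tape[-1..3]=01000 (head:    ^)
Step 3: in state D at pos 2, read 0 -> (D,0)->write 1,move R,goto B. Now: state=B, head=3, tape[-1..4]=010100 (head:     ^)
Step 4: in state B at pos 3, read 0 -> (B,0)->write 0,move L,goto H. Now: state=H, head=2, tape[-1..4]=010100 (head:    ^)

Answer: 1010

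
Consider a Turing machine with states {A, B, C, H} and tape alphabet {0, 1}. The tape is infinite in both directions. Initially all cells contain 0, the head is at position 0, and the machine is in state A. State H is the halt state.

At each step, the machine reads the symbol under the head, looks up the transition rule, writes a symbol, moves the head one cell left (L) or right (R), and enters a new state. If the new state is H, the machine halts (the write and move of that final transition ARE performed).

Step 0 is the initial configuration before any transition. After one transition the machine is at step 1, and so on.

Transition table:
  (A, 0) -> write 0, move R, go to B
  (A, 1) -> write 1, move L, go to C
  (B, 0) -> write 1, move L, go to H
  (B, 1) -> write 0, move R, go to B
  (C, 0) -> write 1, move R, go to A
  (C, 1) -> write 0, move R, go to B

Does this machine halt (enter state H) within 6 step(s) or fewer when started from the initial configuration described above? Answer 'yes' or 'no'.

Step 1: in state A at pos 0, read 0 -> (A,0)->write 0,move R,goto B. Now: state=B, head=1, tape[-1..2]=0000 (head:   ^)
Step 2: in state B at pos 1, read 0 -> (B,0)->write 1,move L,goto H. Now: state=H, head=0, tape[-1..2]=0010 (head:  ^)
State H reached at step 2; 2 <= 6 -> yes

Answer: yes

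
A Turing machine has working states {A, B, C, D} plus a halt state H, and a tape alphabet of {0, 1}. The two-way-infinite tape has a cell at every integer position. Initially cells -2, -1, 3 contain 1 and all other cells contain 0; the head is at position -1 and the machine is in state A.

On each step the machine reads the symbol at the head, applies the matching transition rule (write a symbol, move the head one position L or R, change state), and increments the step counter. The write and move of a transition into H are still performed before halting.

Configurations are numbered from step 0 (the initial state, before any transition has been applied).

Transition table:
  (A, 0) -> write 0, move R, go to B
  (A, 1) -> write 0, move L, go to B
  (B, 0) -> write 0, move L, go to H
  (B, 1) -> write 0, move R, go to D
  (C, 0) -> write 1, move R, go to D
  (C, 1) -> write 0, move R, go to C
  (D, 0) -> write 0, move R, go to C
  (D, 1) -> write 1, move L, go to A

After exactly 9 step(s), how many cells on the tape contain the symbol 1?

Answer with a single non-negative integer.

Step 1: in state A at pos -1, read 1 -> (A,1)->write 0,move L,goto B. Now: state=B, head=-2, tape[-3..4]=01000010 (head:  ^)
Step 2: in state B at pos -2, read 1 -> (B,1)->write 0,move R,goto D. Now: state=D, head=-1, tape[-3..4]=00000010 (head:   ^)
Step 3: in state D at pos -1, read 0 -> (D,0)->write 0,move R,goto C. Now: state=C, head=0, tape[-3..4]=00000010 (head:    ^)
Step 4: in state C at pos 0, read 0 -> (C,0)->write 1,move R,goto D. Now: state=D, head=1, tape[-3..4]=00010010 (head:     ^)
Step 5: in state D at pos 1, read 0 -> (D,0)->write 0,move R,goto C. Now: state=C, head=2, tape[-3..4]=00010010 (head:      ^)
Step 6: in state C at pos 2, read 0 -> (C,0)->write 1,move R,goto D. Now: state=D, head=3, tape[-3..4]=00010110 (head:       ^)
Step 7: in state D at pos 3, read 1 -> (D,1)->write 1,move L,goto A. Now: state=A, head=2, tape[-3..4]=00010110 (head:      ^)
Step 8: in state A at pos 2, read 1 -> (A,1)->write 0,move L,goto B. Now: state=B, head=1, tape[-3..4]=00010010 (head:     ^)
Step 9: in state B at pos 1, read 0 -> (B,0)->write 0,move L,goto H. Now: state=H, head=0, tape[-3..4]=00010010 (head:    ^)
Cells containing 1 after step 9: {0, 3} -> 2 cell(s)

Answer: 2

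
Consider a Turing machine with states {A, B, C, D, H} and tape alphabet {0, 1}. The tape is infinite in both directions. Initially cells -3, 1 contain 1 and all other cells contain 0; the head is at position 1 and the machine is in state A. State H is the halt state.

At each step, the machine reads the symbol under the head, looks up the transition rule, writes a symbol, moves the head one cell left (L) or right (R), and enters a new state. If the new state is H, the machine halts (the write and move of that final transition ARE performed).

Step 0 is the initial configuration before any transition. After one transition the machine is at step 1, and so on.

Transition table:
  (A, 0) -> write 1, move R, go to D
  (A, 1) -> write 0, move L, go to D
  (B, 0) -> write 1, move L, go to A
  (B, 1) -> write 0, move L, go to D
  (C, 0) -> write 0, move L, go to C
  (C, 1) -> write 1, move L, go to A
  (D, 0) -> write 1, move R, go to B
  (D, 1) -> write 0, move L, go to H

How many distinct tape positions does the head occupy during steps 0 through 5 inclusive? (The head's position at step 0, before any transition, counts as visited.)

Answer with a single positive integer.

Answer: 3

Derivation:
Step 1: in state A at pos 1, read 1 -> (A,1)->write 0,move L,goto D. Now: state=D, head=0, tape[-4..2]=0100000 (head:     ^)
Step 2: in state D at pos 0, read 0 -> (D,0)->write 1,move R,goto B. Now: state=B, head=1, tape[-4..2]=0100100 (head:      ^)
Step 3: in state B at pos 1, read 0 -> (B,0)->write 1,move L,goto A. Now: state=A, head=0, tape[-4..2]=0100110 (head:     ^)
Step 4: in state A at pos 0, read 1 -> (A,1)->write 0,move L,goto D. Now: state=D, head=-1, tape[-4..2]=0100010 (head:    ^)
Step 5: in state D at pos -1, read 0 -> (D,0)->write 1,move R,goto B. Now: state=B, head=0, tape[-4..2]=0101010 (head:     ^)
Head positions at steps 0..5: starting at 1, distinct positions visited = {-1, 0, 1} -> 3 position(s)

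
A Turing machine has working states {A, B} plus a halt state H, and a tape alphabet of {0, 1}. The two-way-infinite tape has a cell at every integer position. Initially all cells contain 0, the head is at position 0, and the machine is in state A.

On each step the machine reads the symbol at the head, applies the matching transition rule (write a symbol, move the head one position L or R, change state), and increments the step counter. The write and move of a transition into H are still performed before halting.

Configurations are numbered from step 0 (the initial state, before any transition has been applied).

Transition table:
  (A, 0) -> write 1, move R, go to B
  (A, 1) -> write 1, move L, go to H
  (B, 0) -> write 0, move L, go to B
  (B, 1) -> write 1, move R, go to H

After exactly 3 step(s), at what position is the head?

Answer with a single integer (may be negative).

Step 1: in state A at pos 0, read 0 -> (A,0)->write 1,move R,goto B. Now: state=B, head=1, tape[-1..2]=0100 (head:   ^)
Step 2: in state B at pos 1, read 0 -> (B,0)->write 0,move L,goto B. Now: state=B, head=0, tape[-1..2]=0100 (head:  ^)
Step 3: in state B at pos 0, read 1 -> (B,1)->write 1,move R,goto H. Now: state=H, head=1, tape[-1..2]=0100 (head:   ^)

Answer: 1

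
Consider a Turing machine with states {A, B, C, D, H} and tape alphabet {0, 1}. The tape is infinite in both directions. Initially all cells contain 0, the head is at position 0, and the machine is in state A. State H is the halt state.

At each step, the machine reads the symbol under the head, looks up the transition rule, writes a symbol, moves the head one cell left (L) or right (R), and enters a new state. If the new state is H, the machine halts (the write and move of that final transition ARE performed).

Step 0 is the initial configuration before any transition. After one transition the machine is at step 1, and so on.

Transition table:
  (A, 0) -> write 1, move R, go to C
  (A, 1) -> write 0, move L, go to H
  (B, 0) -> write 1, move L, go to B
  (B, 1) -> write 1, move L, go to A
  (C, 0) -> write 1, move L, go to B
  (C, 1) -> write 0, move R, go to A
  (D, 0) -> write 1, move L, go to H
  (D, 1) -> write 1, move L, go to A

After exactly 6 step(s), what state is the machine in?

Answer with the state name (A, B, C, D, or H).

Answer: H

Derivation:
Step 1: in state A at pos 0, read 0 -> (A,0)->write 1,move R,goto C. Now: state=C, head=1, tape[-1..2]=0100 (head:   ^)
Step 2: in state C at pos 1, read 0 -> (C,0)->write 1,move L,goto B. Now: state=B, head=0, tape[-1..2]=0110 (head:  ^)
Step 3: in state B at pos 0, read 1 -> (B,1)->write 1,move L,goto A. Now: state=A, head=-1, tape[-2..2]=00110 (head:  ^)
Step 4: in state A at pos -1, read 0 -> (A,0)->write 1,move R,goto C. Now: state=C, head=0, tape[-2..2]=01110 (head:   ^)
Step 5: in state C at pos 0, read 1 -> (C,1)->write 0,move R,goto A. Now: state=A, head=1, tape[-2..2]=01010 (head:    ^)
Step 6: in state A at pos 1, read 1 -> (A,1)->write 0,move L,goto H. Now: state=H, head=0, tape[-2..2]=01000 (head:   ^)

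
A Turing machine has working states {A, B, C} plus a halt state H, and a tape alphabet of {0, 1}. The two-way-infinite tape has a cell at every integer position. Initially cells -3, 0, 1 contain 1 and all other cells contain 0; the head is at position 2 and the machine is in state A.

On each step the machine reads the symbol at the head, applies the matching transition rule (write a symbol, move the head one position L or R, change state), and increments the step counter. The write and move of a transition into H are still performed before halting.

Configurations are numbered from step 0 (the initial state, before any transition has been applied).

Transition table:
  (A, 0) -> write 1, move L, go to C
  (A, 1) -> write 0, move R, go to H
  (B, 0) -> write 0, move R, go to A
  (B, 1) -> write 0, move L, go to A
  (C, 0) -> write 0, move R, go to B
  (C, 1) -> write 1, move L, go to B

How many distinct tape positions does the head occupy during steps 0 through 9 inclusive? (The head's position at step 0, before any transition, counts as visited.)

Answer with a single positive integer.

Answer: 7

Derivation:
Step 1: in state A at pos 2, read 0 -> (A,0)->write 1,move L,goto C. Now: state=C, head=1, tape[-4..3]=01001110 (head:      ^)
Step 2: in state C at pos 1, read 1 -> (C,1)->write 1,move L,goto B. Now: state=B, head=0, tape[-4..3]=01001110 (head:     ^)
Step 3: in state B at pos 0, read 1 -> (B,1)->write 0,move L,goto A. Now: state=A, head=-1, tape[-4..3]=01000110 (head:    ^)
Step 4: in state A at pos -1, read 0 -> (A,0)->write 1,move L,goto C. Now: state=C, head=-2, tape[-4..3]=01010110 (head:   ^)
Step 5: in state C at pos -2, read 0 -> (C,0)->write 0,move R,goto B. Now: state=B, head=-1, tape[-4..3]=01010110 (head:    ^)
Step 6: in state B at pos -1, read 1 -> (B,1)->write 0,move L,goto A. Now: state=A, head=-2, tape[-4..3]=01000110 (head:   ^)
Step 7: in state A at pos -2, read 0 -> (A,0)->write 1,move L,goto C. Now: state=C, head=-3, tape[-4..3]=01100110 (head:  ^)
Step 8: in state C at pos -3, read 1 -> (C,1)->write 1,move L,goto B. Now: state=B, head=-4, tape[-5..3]=001100110 (head:  ^)
Step 9: in state B at pos -4, read 0 -> (B,0)->write 0,move R,goto A. Now: state=A, head=-3, tape[-5..3]=001100110 (head:   ^)
Head positions at steps 0..9: starting at 2, distinct positions visited = {-4, -3, -2, -1, 0, 1, 2} -> 7 position(s)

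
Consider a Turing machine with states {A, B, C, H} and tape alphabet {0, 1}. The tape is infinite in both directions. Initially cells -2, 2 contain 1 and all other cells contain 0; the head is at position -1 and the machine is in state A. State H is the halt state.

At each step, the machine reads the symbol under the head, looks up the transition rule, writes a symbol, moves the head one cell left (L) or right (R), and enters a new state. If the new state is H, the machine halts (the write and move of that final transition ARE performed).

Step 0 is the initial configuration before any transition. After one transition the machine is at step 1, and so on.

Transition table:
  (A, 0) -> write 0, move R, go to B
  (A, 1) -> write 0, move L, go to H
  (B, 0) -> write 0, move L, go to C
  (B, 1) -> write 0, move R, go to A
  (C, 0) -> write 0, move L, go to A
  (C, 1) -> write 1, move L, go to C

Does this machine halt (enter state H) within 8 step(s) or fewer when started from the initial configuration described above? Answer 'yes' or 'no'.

Step 1: in state A at pos -1, read 0 -> (A,0)->write 0,move R,goto B. Now: state=B, head=0, tape[-3..3]=0100010 (head:    ^)
Step 2: in state B at pos 0, read 0 -> (B,0)->write 0,move L,goto C. Now: state=C, head=-1, tape[-3..3]=0100010 (head:   ^)
Step 3: in state C at pos -1, read 0 -> (C,0)->write 0,move L,goto A. Now: state=A, head=-2, tape[-3..3]=0100010 (head:  ^)
Step 4: in state A at pos -2, read 1 -> (A,1)->write 0,move L,goto H. Now: state=H, head=-3, tape[-4..3]=00000010 (head:  ^)
State H reached at step 4; 4 <= 8 -> yes

Answer: yes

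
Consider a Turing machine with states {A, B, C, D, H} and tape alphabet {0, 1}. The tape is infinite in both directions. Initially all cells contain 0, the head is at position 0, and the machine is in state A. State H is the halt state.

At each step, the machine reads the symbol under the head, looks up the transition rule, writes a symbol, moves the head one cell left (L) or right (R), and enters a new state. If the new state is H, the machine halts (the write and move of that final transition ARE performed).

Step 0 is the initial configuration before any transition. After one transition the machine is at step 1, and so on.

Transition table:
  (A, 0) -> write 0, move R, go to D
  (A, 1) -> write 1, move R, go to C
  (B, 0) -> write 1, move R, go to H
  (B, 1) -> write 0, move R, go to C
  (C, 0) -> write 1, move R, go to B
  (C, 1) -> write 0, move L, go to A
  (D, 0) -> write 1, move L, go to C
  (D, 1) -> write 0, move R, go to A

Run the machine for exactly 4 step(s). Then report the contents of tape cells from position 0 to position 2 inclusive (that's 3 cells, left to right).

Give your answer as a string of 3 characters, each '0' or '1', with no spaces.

Step 1: in state A at pos 0, read 0 -> (A,0)->write 0,move R,goto D. Now: state=D, head=1, tape[-1..2]=0000 (head:   ^)
Step 2: in state D at pos 1, read 0 -> (D,0)->write 1,move L,goto C. Now: state=C, head=0, tape[-1..2]=0010 (head:  ^)
Step 3: in state C at pos 0, read 0 -> (C,0)->write 1,move R,goto B. Now: state=B, head=1, tape[-1..2]=0110 (head:   ^)
Step 4: in state B at pos 1, read 1 -> (B,1)->write 0,move R,goto C. Now: state=C, head=2, tape[-1..3]=01000 (head:    ^)

Answer: 100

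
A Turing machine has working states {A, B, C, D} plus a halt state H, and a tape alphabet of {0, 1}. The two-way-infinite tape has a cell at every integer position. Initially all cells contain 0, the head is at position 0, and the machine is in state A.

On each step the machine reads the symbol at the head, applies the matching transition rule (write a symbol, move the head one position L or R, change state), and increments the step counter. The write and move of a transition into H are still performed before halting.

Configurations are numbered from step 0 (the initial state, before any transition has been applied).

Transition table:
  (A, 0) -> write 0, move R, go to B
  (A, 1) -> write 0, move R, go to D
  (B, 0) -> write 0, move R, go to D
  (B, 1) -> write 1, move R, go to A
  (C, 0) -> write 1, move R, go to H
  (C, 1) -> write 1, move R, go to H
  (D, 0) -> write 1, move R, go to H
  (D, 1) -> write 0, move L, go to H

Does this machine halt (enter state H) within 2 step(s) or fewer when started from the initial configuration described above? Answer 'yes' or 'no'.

Step 1: in state A at pos 0, read 0 -> (A,0)->write 0,move R,goto B. Now: state=B, head=1, tape[-1..2]=0000 (head:   ^)
Step 2: in state B at pos 1, read 0 -> (B,0)->write 0,move R,goto D. Now: state=D, head=2, tape[-1..3]=00000 (head:    ^)
After 2 step(s): state = D (not H) -> not halted within 2 -> no

Answer: no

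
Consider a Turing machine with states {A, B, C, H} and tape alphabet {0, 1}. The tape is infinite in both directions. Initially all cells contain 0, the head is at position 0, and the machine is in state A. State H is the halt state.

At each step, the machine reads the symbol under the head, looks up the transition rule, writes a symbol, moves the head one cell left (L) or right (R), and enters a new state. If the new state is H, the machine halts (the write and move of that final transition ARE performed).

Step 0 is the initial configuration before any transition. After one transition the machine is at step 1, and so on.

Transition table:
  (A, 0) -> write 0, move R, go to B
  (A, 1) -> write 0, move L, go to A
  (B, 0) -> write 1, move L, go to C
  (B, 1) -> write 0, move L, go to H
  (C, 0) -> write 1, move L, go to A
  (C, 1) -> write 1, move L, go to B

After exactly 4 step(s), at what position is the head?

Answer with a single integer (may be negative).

Step 1: in state A at pos 0, read 0 -> (A,0)->write 0,move R,goto B. Now: state=B, head=1, tape[-1..2]=0000 (head:   ^)
Step 2: in state B at pos 1, read 0 -> (B,0)->write 1,move L,goto C. Now: state=C, head=0, tape[-1..2]=0010 (head:  ^)
Step 3: in state C at pos 0, read 0 -> (C,0)->write 1,move L,goto A. Now: state=A, head=-1, tape[-2..2]=00110 (head:  ^)
Step 4: in state A at pos -1, read 0 -> (A,0)->write 0,move R,goto B. Now: state=B, head=0, tape[-2..2]=00110 (head:   ^)

Answer: 0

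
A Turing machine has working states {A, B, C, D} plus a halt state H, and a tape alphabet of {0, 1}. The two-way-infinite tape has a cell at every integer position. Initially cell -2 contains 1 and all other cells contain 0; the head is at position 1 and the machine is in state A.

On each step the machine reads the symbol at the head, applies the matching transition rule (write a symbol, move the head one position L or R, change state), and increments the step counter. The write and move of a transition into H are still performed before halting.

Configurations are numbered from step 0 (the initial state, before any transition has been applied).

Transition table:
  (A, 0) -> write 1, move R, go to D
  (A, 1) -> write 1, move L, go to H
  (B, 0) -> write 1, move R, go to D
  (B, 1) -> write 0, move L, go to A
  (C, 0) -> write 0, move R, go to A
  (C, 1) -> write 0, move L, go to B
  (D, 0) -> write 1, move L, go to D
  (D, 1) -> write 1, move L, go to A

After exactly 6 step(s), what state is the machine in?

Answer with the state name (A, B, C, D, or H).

Step 1: in state A at pos 1, read 0 -> (A,0)->write 1,move R,goto D. Now: state=D, head=2, tape[-3..3]=0100100 (head:      ^)
Step 2: in state D at pos 2, read 0 -> (D,0)->write 1,move L,goto D. Now: state=D, head=1, tape[-3..3]=0100110 (head:     ^)
Step 3: in state D at pos 1, read 1 -> (D,1)->write 1,move L,goto A. Now: state=A, head=0, tape[-3..3]=0100110 (head:    ^)
Step 4: in state A at pos 0, read 0 -> (A,0)->write 1,move R,goto D. Now: state=D, head=1, tape[-3..3]=0101110 (head:     ^)
Step 5: in state D at pos 1, read 1 -> (D,1)->write 1,move L,goto A. Now: state=A, head=0, tape[-3..3]=0101110 (head:    ^)
Step 6: in state A at pos 0, read 1 -> (A,1)->write 1,move L,goto H. Now: state=H, head=-1, tape[-3..3]=0101110 (head:   ^)

Answer: H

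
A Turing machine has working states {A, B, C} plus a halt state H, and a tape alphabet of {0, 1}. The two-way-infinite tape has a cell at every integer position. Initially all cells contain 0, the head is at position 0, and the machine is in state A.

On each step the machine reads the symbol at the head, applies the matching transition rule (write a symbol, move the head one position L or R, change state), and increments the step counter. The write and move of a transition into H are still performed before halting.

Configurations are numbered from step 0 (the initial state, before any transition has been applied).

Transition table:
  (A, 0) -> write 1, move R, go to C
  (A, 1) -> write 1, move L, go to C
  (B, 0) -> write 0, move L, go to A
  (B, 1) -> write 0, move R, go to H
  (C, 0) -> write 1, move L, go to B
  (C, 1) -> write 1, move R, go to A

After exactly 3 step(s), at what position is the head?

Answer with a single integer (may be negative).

Step 1: in state A at pos 0, read 0 -> (A,0)->write 1,move R,goto C. Now: state=C, head=1, tape[-1..2]=0100 (head:   ^)
Step 2: in state C at pos 1, read 0 -> (C,0)->write 1,move L,goto B. Now: state=B, head=0, tape[-1..2]=0110 (head:  ^)
Step 3: in state B at pos 0, read 1 -> (B,1)->write 0,move R,goto H. Now: state=H, head=1, tape[-1..2]=0010 (head:   ^)

Answer: 1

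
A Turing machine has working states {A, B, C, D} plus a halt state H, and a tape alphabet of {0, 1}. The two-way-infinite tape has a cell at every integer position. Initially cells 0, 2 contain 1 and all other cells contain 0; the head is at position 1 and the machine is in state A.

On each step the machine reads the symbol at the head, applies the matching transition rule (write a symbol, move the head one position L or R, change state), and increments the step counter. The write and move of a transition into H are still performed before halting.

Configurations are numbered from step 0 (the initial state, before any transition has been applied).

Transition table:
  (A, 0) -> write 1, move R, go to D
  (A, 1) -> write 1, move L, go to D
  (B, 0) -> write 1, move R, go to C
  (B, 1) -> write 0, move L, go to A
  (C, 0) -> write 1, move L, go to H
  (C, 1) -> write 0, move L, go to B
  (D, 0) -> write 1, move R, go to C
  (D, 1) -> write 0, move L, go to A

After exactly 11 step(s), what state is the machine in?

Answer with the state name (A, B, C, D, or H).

Step 1: in state A at pos 1, read 0 -> (A,0)->write 1,move R,goto D. Now: state=D, head=2, tape[-1..3]=01110 (head:    ^)
Step 2: in state D at pos 2, read 1 -> (D,1)->write 0,move L,goto A. Now: state=A, head=1, tape[-1..3]=01100 (head:   ^)
Step 3: in state A at pos 1, read 1 -> (A,1)->write 1,move L,goto D. Now: state=D, head=0, tape[-1..3]=01100 (head:  ^)
Step 4: in state D at pos 0, read 1 -> (D,1)->write 0,move L,goto A. Now: state=A, head=-1, tape[-2..3]=000100 (head:  ^)
Step 5: in state A at pos -1, read 0 -> (A,0)->write 1,move R,goto D. Now: state=D, head=0, tape[-2..3]=010100 (head:   ^)
Step 6: in state D at pos 0, read 0 -> (D,0)->write 1,move R,goto C. Now: state=C, head=1, tape[-2..3]=011100 (head:    ^)
Step 7: in state C at pos 1, read 1 -> (C,1)->write 0,move L,goto B. Now: state=B, head=0, tape[-2..3]=011000 (head:   ^)
Step 8: in state B at pos 0, read 1 -> (B,1)->write 0,move L,goto A. Now: state=A, head=-1, tape[-2..3]=010000 (head:  ^)
Step 9: in state A at pos -1, read 1 -> (A,1)->write 1,move L,goto D. Now: state=D, head=-2, tape[-3..3]=0010000 (head:  ^)
Step 10: in state D at pos -2, read 0 -> (D,0)->write 1,move R,goto C. Now: state=C, head=-1, tape[-3..3]=0110000 (head:   ^)
Step 11: in state C at pos -1, read 1 -> (C,1)->write 0,move L,goto B. Now: state=B, head=-2, tape[-3..3]=0100000 (head:  ^)

Answer: B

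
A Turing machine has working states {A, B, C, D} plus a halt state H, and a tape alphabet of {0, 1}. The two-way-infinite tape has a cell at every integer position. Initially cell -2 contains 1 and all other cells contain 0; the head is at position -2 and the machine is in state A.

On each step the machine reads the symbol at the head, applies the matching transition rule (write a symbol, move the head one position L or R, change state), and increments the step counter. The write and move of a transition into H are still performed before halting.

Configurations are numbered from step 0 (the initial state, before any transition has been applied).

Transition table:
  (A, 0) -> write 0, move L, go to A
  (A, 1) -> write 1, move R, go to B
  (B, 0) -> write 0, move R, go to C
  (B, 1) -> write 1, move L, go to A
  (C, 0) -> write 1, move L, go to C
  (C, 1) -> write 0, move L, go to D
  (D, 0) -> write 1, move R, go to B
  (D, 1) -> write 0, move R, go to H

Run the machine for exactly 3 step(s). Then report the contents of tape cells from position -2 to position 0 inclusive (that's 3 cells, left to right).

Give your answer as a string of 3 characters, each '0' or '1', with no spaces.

Answer: 101

Derivation:
Step 1: in state A at pos -2, read 1 -> (A,1)->write 1,move R,goto B. Now: state=B, head=-1, tape[-3..0]=0100 (head:   ^)
Step 2: in state B at pos -1, read 0 -> (B,0)->write 0,move R,goto C. Now: state=C, head=0, tape[-3..1]=01000 (head:    ^)
Step 3: in state C at pos 0, read 0 -> (C,0)->write 1,move L,goto C. Now: state=C, head=-1, tape[-3..1]=01010 (head:   ^)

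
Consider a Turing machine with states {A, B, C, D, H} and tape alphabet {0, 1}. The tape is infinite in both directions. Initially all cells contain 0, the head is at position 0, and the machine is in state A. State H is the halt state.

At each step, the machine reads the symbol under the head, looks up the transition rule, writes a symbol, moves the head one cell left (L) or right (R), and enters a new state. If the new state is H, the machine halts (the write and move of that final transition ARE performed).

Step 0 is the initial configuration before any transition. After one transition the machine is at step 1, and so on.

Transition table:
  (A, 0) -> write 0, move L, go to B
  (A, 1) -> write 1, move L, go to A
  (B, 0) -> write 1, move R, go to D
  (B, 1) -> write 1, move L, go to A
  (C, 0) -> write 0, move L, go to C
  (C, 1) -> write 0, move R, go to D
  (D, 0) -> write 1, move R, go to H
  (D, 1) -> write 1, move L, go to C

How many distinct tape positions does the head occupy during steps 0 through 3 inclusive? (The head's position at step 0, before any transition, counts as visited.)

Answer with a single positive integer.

Answer: 3

Derivation:
Step 1: in state A at pos 0, read 0 -> (A,0)->write 0,move L,goto B. Now: state=B, head=-1, tape[-2..1]=0000 (head:  ^)
Step 2: in state B at pos -1, read 0 -> (B,0)->write 1,move R,goto D. Now: state=D, head=0, tape[-2..1]=0100 (head:   ^)
Step 3: in state D at pos 0, read 0 -> (D,0)->write 1,move R,goto H. Now: state=H, head=1, tape[-2..2]=01100 (head:    ^)
Head positions at steps 0..3: starting at 0, distinct positions visited = {-1, 0, 1} -> 3 position(s)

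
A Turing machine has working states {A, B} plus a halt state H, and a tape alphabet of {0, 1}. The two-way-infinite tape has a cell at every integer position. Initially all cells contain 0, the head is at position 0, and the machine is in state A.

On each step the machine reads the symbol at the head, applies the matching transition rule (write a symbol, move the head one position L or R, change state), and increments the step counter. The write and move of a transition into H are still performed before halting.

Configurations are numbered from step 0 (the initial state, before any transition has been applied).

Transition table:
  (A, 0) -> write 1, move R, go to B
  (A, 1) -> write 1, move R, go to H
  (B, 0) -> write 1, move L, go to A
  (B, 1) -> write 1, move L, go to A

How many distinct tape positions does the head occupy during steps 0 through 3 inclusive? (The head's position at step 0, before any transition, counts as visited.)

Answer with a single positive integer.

Answer: 2

Derivation:
Step 1: in state A at pos 0, read 0 -> (A,0)->write 1,move R,goto B. Now: state=B, head=1, tape[-1..2]=0100 (head:   ^)
Step 2: in state B at pos 1, read 0 -> (B,0)->write 1,move L,goto A. Now: state=A, head=0, tape[-1..2]=0110 (head:  ^)
Step 3: in state A at pos 0, read 1 -> (A,1)->write 1,move R,goto H. Now: state=H, head=1, tape[-1..2]=0110 (head:   ^)
Head positions at steps 0..3: starting at 0, distinct positions visited = {0, 1} -> 2 position(s)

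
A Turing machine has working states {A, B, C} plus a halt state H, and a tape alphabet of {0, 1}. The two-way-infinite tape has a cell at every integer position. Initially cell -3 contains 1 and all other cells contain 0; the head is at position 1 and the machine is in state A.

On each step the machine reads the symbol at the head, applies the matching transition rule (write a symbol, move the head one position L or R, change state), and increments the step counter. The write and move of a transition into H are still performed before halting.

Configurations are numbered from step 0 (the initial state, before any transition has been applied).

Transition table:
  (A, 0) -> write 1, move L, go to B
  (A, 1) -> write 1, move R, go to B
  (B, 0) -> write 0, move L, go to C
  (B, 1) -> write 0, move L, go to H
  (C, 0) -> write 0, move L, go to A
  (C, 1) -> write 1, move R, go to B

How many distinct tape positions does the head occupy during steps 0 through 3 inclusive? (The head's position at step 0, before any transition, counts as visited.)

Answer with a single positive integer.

Answer: 4

Derivation:
Step 1: in state A at pos 1, read 0 -> (A,0)->write 1,move L,goto B. Now: state=B, head=0, tape[-4..2]=0100010 (head:     ^)
Step 2: in state B at pos 0, read 0 -> (B,0)->write 0,move L,goto C. Now: state=C, head=-1, tape[-4..2]=0100010 (head:    ^)
Step 3: in state C at pos -1, read 0 -> (C,0)->write 0,move L,goto A. Now: state=A, head=-2, tape[-4..2]=0100010 (head:   ^)
Head positions at steps 0..3: starting at 1, distinct positions visited = {-2, -1, 0, 1} -> 4 position(s)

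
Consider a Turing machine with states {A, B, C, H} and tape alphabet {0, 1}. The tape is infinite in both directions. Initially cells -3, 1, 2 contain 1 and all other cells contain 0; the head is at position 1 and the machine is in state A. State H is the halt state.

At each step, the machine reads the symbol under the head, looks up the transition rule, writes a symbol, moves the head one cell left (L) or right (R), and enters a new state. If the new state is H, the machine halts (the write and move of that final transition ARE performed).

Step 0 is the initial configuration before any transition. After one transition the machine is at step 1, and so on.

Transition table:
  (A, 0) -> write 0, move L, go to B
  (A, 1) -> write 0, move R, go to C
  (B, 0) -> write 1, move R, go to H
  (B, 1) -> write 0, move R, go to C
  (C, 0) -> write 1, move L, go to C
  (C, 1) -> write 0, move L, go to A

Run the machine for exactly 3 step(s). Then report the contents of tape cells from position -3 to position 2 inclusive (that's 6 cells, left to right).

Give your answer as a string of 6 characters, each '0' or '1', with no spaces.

Answer: 100000

Derivation:
Step 1: in state A at pos 1, read 1 -> (A,1)->write 0,move R,goto C. Now: state=C, head=2, tape[-4..3]=01000010 (head:       ^)
Step 2: in state C at pos 2, read 1 -> (C,1)->write 0,move L,goto A. Now: state=A, head=1, tape[-4..3]=01000000 (head:      ^)
Step 3: in state A at pos 1, read 0 -> (A,0)->write 0,move L,goto B. Now: state=B, head=0, tape[-4..3]=01000000 (head:     ^)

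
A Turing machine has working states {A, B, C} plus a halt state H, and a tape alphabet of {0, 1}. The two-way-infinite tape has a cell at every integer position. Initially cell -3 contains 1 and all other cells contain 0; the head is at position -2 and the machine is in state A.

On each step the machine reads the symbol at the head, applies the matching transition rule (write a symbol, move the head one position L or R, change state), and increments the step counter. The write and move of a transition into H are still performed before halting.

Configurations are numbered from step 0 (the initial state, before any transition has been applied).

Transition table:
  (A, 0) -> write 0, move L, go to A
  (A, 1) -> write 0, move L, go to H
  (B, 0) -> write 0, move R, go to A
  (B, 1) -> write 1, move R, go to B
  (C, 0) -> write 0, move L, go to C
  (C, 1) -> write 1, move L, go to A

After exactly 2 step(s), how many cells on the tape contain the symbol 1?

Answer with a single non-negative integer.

Answer: 0

Derivation:
Step 1: in state A at pos -2, read 0 -> (A,0)->write 0,move L,goto A. Now: state=A, head=-3, tape[-4..-1]=0100 (head:  ^)
Step 2: in state A at pos -3, read 1 -> (A,1)->write 0,move L,goto H. Now: state=H, head=-4, tape[-5..-1]=00000 (head:  ^)
No cell contains 1 after step 2 -> 0 cell(s)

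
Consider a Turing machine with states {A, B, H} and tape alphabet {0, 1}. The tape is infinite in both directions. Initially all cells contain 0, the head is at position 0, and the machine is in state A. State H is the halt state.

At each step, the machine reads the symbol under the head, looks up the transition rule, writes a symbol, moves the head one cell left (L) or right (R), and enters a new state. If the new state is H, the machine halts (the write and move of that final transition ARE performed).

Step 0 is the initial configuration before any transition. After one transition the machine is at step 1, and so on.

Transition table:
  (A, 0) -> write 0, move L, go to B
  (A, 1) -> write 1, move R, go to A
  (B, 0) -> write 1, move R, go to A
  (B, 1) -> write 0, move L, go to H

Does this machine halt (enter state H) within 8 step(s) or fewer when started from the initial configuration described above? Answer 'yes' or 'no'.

Step 1: in state A at pos 0, read 0 -> (A,0)->write 0,move L,goto B. Now: state=B, head=-1, tape[-2..1]=0000 (head:  ^)
Step 2: in state B at pos -1, read 0 -> (B,0)->write 1,move R,goto A. Now: state=A, head=0, tape[-2..1]=0100 (head:   ^)
Step 3: in state A at pos 0, read 0 -> (A,0)->write 0,move L,goto B. Now: state=B, head=-1, tape[-2..1]=0100 (head:  ^)
Step 4: in state B at pos -1, read 1 -> (B,1)->write 0,move L,goto H. Now: state=H, head=-2, tape[-3..1]=00000 (head:  ^)
State H reached at step 4; 4 <= 8 -> yes

Answer: yes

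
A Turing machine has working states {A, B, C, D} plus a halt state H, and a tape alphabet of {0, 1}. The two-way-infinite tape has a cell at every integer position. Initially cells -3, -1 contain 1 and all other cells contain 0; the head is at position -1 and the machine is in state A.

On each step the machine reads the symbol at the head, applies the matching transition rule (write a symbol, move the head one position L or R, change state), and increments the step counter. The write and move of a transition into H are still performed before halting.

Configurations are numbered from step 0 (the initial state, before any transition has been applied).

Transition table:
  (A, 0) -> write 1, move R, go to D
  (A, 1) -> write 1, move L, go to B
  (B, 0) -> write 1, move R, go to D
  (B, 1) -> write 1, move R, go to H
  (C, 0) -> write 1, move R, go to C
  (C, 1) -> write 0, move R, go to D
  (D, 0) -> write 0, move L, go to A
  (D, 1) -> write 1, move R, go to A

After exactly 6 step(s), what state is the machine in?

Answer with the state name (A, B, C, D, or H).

Answer: B

Derivation:
Step 1: in state A at pos -1, read 1 -> (A,1)->write 1,move L,goto B. Now: state=B, head=-2, tape[-4..0]=01010 (head:   ^)
Step 2: in state B at pos -2, read 0 -> (B,0)->write 1,move R,goto D. Now: state=D, head=-1, tape[-4..0]=01110 (head:    ^)
Step 3: in state D at pos -1, read 1 -> (D,1)->write 1,move R,goto A. Now: state=A, head=0, tape[-4..1]=011100 (head:     ^)
Step 4: in state A at pos 0, read 0 -> (A,0)->write 1,move R,goto D. Now: state=D, head=1, tape[-4..2]=0111100 (head:      ^)
Step 5: in state D at pos 1, read 0 -> (D,0)->write 0,move L,goto A. Now: state=A, head=0, tape[-4..2]=0111100 (head:     ^)
Step 6: in state A at pos 0, read 1 -> (A,1)->write 1,move L,goto B. Now: state=B, head=-1, tape[-4..2]=0111100 (head:    ^)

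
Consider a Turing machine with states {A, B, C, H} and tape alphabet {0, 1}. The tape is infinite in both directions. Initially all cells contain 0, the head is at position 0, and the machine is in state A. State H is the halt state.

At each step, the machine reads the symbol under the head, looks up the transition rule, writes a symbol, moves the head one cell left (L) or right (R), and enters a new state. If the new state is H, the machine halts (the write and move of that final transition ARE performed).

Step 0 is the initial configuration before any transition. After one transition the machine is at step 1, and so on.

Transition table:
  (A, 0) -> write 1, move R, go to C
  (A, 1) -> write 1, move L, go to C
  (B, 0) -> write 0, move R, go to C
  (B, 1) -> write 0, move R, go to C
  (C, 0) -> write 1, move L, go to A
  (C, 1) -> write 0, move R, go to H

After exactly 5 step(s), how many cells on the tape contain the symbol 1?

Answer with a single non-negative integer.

Step 1: in state A at pos 0, read 0 -> (A,0)->write 1,move R,goto C. Now: state=C, head=1, tape[-1..2]=0100 (head:   ^)
Step 2: in state C at pos 1, read 0 -> (C,0)->write 1,move L,goto A. Now: state=A, head=0, tape[-1..2]=0110 (head:  ^)
Step 3: in state A at pos 0, read 1 -> (A,1)->write 1,move L,goto C. Now: state=C, head=-1, tape[-2..2]=00110 (head:  ^)
Step 4: in state C at pos -1, read 0 -> (C,0)->write 1,move L,goto A. Now: state=A, head=-2, tape[-3..2]=001110 (head:  ^)
Step 5: in state A at pos -2, read 0 -> (A,0)->write 1,move R,goto C. Now: state=C, head=-1, tape[-3..2]=011110 (head:   ^)
Cells containing 1 after step 5: {-2, -1, 0, 1} -> 4 cell(s)

Answer: 4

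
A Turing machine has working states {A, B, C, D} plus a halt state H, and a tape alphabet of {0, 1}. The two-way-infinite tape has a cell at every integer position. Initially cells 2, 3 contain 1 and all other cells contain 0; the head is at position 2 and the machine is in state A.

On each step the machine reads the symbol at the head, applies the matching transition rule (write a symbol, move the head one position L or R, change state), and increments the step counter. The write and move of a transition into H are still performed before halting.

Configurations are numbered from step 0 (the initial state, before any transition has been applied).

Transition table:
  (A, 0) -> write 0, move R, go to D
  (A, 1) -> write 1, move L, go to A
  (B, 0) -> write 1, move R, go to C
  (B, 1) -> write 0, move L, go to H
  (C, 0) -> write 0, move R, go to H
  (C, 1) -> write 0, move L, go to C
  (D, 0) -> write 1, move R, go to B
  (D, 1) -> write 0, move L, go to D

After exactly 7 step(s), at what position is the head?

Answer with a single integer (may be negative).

Answer: 1

Derivation:
Step 1: in state A at pos 2, read 1 -> (A,1)->write 1,move L,goto A. Now: state=A, head=1, tape[0..4]=00110 (head:  ^)
Step 2: in state A at pos 1, read 0 -> (A,0)->write 0,move R,goto D. Now: state=D, head=2, tape[0..4]=00110 (head:   ^)
Step 3: in state D at pos 2, read 1 -> (D,1)->write 0,move L,goto D. Now: state=D, head=1, tape[0..4]=00010 (head:  ^)
Step 4: in state D at pos 1, read 0 -> (D,0)->write 1,move R,goto B. Now: state=B, head=2, tape[0..4]=01010 (head:   ^)
Step 5: in state B at pos 2, read 0 -> (B,0)->write 1,move R,goto C. Now: state=C, head=3, tape[0..4]=01110 (head:    ^)
Step 6: in state C at pos 3, read 1 -> (C,1)->write 0,move L,goto C. Now: state=C, head=2, tape[0..4]=01100 (head:   ^)
Step 7: in state C at pos 2, read 1 -> (C,1)->write 0,move L,goto C. Now: state=C, head=1, tape[0..4]=01000 (head:  ^)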